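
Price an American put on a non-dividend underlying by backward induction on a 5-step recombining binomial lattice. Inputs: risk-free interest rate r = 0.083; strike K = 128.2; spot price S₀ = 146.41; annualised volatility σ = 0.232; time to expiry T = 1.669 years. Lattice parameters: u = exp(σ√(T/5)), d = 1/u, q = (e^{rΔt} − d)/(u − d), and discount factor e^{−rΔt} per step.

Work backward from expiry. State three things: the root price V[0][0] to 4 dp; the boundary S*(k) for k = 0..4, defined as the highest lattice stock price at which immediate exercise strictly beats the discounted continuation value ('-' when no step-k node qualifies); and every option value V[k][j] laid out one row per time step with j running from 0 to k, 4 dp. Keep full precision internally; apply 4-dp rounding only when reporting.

price = 4.1829
boundary = - - - 97.9340 111.9814
tree:
4.1829
8.4313 1.1971
16.4075 2.8539 0.0114
30.2660 6.8035 0.0272 0.0000
42.5512 16.2186 0.0652 0.0000 0.0000
53.2954 30.2660 0.1563 0.0000 0.0000 0.0000

Δt=0.33380, u=1.14344, d=0.87456, q=0.57102, disc=e^(-rΔt)=0.97267
k=5 terminal: V=max(K-S,0) → 53.2954 30.2660 0.1563 0.0000 0.0000 0.0000
k=4: j=0 S=85.6488 intr=42.5512 cont=39.0481 V=42.5512[EX]; j=1 S=111.9814 intr=16.2186 cont=12.7155 V=16.2186[EX]; j=2 S=146.4100 intr=0.0000 cont=0.0652 V=0.0652[hold]; j=3 S=191.4236 intr=0.0000 cont=0.0000 V=0.0000[hold]; j=4 S=250.2766 intr=0.0000 cont=0.0000 V=0.0000[hold]  S*(4)=111.9814
k=3: j=0 S=97.9340 intr=30.2660 cont=26.7629 V=30.2660[EX]; j=1 S=128.0437 intr=0.1563 cont=6.8035 V=6.8035[hold]; j=2 S=167.4107 intr=0.0000 cont=0.0272 V=0.0272[hold]; j=3 S=218.8809 intr=0.0000 cont=0.0000 V=0.0000[hold]  S*(3)=97.9340
k=2: j=0 S=111.9814 intr=16.2186 cont=16.4075 V=16.4075[hold]; j=1 S=146.4100 intr=0.0000 cont=2.8539 V=2.8539[hold]; j=2 S=191.4236 intr=0.0000 cont=0.0114 V=0.0114[hold]  S*(2)=-
k=1: j=0 S=128.0437 intr=0.1563 cont=8.4313 V=8.4313[hold]; j=1 S=167.4107 intr=0.0000 cont=1.1971 V=1.1971[hold]  S*(1)=-
k=0: j=0 S=146.4100 intr=0.0000 cont=4.1829 V=4.1829[hold]  S*(0)=-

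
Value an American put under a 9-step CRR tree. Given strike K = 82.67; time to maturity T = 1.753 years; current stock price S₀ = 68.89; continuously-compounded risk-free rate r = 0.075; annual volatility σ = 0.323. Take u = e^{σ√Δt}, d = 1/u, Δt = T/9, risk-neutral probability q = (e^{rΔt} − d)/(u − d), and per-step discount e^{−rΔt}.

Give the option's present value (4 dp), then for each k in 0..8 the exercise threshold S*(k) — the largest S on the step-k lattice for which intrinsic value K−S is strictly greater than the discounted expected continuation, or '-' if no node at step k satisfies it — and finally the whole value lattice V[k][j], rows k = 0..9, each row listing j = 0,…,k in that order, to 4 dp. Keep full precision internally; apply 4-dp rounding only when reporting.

price = 16.4903
boundary = - 59.7375 51.8009 59.7375 51.8009 59.7375 51.8009 59.7375 68.8900
tree:
16.4903
22.9325 10.9146
30.8691 16.0767 6.3814
37.7512 22.9325 10.1011 3.0724
43.7190 30.8691 15.5063 5.3165 1.0539
48.8939 37.7512 22.9325 8.9791 2.0309 0.1671
53.3813 43.7190 30.8691 14.6816 3.8834 0.3503 0.0000
57.2725 48.8939 37.7512 22.9325 7.3570 0.7342 0.0000 0.0000
60.6468 53.3813 43.7190 30.8691 13.7800 1.5388 0.0000 0.0000 0.0000
63.5727 57.2725 48.8939 37.7512 22.9325 3.2252 0.0000 0.0000 0.0000 0.0000

params: Δt=0.19478 u=1.15321 d=0.86714 q=0.51586 e^(-rΔt)=0.98550
t_9 payoffs: 63.5727 57.2725 48.8939 37.7512 22.9325 3.2252 0.0000 0.0000 0.0000 0.0000
t_8: node(8,0) S=22.0232 payoff=60.6468 vs cont=59.4479 → 60.6468 [stop]  node(8,1) S=29.2887 payoff=53.3813 vs cont=52.1824 → 53.3813 [stop]  node(8,2) S=38.9510 payoff=43.7190 vs cont=42.5201 → 43.7190 [stop]  node(8,3) S=51.8009 payoff=30.8691 vs cont=29.6702 → 30.8691 [stop]  node(8,4) S=68.8900 payoff=13.7800 vs cont=12.5811 → 13.7800 [stop]  node(8,5) S=91.6168 payoff=0.0000 vs cont=1.5388 → 1.5388 [wait]  node(8,6) S=121.8411 payoff=0.0000 vs cont=0.0000 → 0.0000 [wait]  node(8,7) S=162.0364 payoff=0.0000 vs cont=0.0000 → 0.0000 [wait]  node(8,8) S=215.4921 payoff=0.0000 vs cont=0.0000 → 0.0000 [wait]  ⇒ S*(8)=68.8900
t_7: node(7,0) S=25.3975 payoff=57.2725 vs cont=56.0736 → 57.2725 [stop]  node(7,1) S=33.7761 payoff=48.8939 vs cont=47.6950 → 48.8939 [stop]  node(7,2) S=44.9188 payoff=37.7512 vs cont=36.5523 → 37.7512 [stop]  node(7,3) S=59.7375 payoff=22.9325 vs cont=21.7336 → 22.9325 [stop]  node(7,4) S=79.4448 payoff=3.2252 vs cont=7.3570 → 7.3570 [wait]  node(7,5) S=105.6536 payoff=0.0000 vs cont=0.7342 → 0.7342 [wait]  node(7,6) S=140.5087 payoff=0.0000 vs cont=0.0000 → 0.0000 [wait]  node(7,7) S=186.8624 payoff=0.0000 vs cont=0.0000 → 0.0000 [wait]  ⇒ S*(7)=59.7375
t_6: node(6,0) S=29.2887 payoff=53.3813 vs cont=52.1824 → 53.3813 [stop]  node(6,1) S=38.9510 payoff=43.7190 vs cont=42.5201 → 43.7190 [stop]  node(6,2) S=51.8009 payoff=30.8691 vs cont=29.6702 → 30.8691 [stop]  node(6,3) S=68.8900 payoff=13.7800 vs cont=14.6816 → 14.6816 [wait]  node(6,4) S=91.6168 payoff=0.0000 vs cont=3.8834 → 3.8834 [wait]  node(6,5) S=121.8411 payoff=0.0000 vs cont=0.3503 → 0.3503 [wait]  node(6,6) S=162.0364 payoff=0.0000 vs cont=0.0000 → 0.0000 [wait]  ⇒ S*(6)=51.8009
t_5: node(5,0) S=33.7761 payoff=48.8939 vs cont=47.6950 → 48.8939 [stop]  node(5,1) S=44.9188 payoff=37.7512 vs cont=36.5523 → 37.7512 [stop]  node(5,2) S=59.7375 payoff=22.9325 vs cont=22.1920 → 22.9325 [stop]  node(5,3) S=79.4448 payoff=3.2252 vs cont=8.9791 → 8.9791 [wait]  node(5,4) S=105.6536 payoff=0.0000 vs cont=2.0309 → 2.0309 [wait]  node(5,5) S=140.5087 payoff=0.0000 vs cont=0.1671 → 0.1671 [wait]  ⇒ S*(5)=59.7375
t_4: node(4,0) S=38.9510 payoff=43.7190 vs cont=42.5201 → 43.7190 [stop]  node(4,1) S=51.8009 payoff=30.8691 vs cont=29.6702 → 30.8691 [stop]  node(4,2) S=68.8900 payoff=13.7800 vs cont=15.5063 → 15.5063 [wait]  node(4,3) S=91.6168 payoff=0.0000 vs cont=5.3165 → 5.3165 [wait]  node(4,4) S=121.8411 payoff=0.0000 vs cont=1.0539 → 1.0539 [wait]  ⇒ S*(4)=51.8009
t_3: node(3,0) S=44.9188 payoff=37.7512 vs cont=36.5523 → 37.7512 [stop]  node(3,1) S=59.7375 payoff=22.9325 vs cont=22.6113 → 22.9325 [stop]  node(3,2) S=79.4448 payoff=3.2252 vs cont=10.1011 → 10.1011 [wait]  node(3,3) S=105.6536 payoff=0.0000 vs cont=3.0724 → 3.0724 [wait]  ⇒ S*(3)=59.7375
t_2: node(2,0) S=51.8009 payoff=30.8691 vs cont=29.6702 → 30.8691 [stop]  node(2,1) S=68.8900 payoff=13.7800 vs cont=16.0767 → 16.0767 [wait]  node(2,2) S=91.6168 payoff=0.0000 vs cont=6.3814 → 6.3814 [wait]  ⇒ S*(2)=51.8009
t_1: node(1,0) S=59.7375 payoff=22.9325 vs cont=22.9012 → 22.9325 [stop]  node(1,1) S=79.4448 payoff=3.2252 vs cont=10.9146 → 10.9146 [wait]  ⇒ S*(1)=59.7375
t_0: node(0,0) S=68.8900 payoff=13.7800 vs cont=16.4903 → 16.4903 [wait]  ⇒ S*(0)=-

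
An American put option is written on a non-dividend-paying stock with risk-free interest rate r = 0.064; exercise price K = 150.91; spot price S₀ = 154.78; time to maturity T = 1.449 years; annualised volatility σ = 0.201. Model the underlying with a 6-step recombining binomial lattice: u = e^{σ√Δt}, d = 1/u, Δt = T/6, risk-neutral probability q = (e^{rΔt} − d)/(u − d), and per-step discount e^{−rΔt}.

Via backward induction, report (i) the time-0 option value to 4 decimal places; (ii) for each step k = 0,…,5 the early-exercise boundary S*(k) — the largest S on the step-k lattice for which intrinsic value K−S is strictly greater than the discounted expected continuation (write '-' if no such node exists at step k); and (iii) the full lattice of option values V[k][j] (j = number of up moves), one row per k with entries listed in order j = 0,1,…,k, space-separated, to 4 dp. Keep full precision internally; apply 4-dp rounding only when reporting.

Δt=0.24150, u=1.10382, d=0.90594, q=0.55404, disc=e^(-rΔt)=0.98466
k=6 terminal: V=max(K-S,0) → 65.3392 46.6489 23.8764 0.0000 0.0000 0.0000 0.0000
k=5: j=0 S=94.4548 intr=56.4552 cont=54.1407 V=56.4552[EX]; j=1 S=115.0854 intr=35.8246 cont=33.5101 V=35.8246[EX]; j=2 S=140.2222 intr=10.6878 cont=10.4846 V=10.6878[EX]; j=3 S=170.8492 intr=0.0000 cont=0.0000 V=0.0000[hold]; j=4 S=208.1658 intr=0.0000 cont=0.0000 V=0.0000[hold]; j=5 S=253.6330 intr=0.0000 cont=0.0000 V=0.0000[hold]  S*(5)=140.2222
k=4: j=0 S=104.2611 intr=46.6489 cont=44.3344 V=46.6489[EX]; j=1 S=127.0336 intr=23.8764 cont=21.5619 V=23.8764[EX]; j=2 S=154.7800 intr=0.0000 cont=4.6932 V=4.6932[hold]; j=3 S=188.5868 intr=0.0000 cont=0.0000 V=0.0000[hold]; j=4 S=229.7775 intr=0.0000 cont=0.0000 V=0.0000[hold]  S*(4)=127.0336
k=3: j=0 S=115.0854 intr=35.8246 cont=33.5101 V=35.8246[EX]; j=1 S=140.2222 intr=10.6878 cont=13.0449 V=13.0449[hold]; j=2 S=170.8492 intr=0.0000 cont=2.0609 V=2.0609[hold]; j=3 S=208.1658 intr=0.0000 cont=0.0000 V=0.0000[hold]  S*(3)=115.0854
k=2: j=0 S=127.0336 intr=23.8764 cont=22.8478 V=23.8764[EX]; j=1 S=154.7800 intr=0.0000 cont=6.8526 V=6.8526[hold]; j=2 S=188.5868 intr=0.0000 cont=0.9050 V=0.9050[hold]  S*(2)=127.0336
k=1: j=0 S=140.2222 intr=10.6878 cont=14.2229 V=14.2229[hold]; j=1 S=170.8492 intr=0.0000 cont=3.5028 V=3.5028[hold]  S*(1)=-
k=0: j=0 S=154.7800 intr=0.0000 cont=8.1565 V=8.1565[hold]  S*(0)=-

price = 8.1565
boundary = - - 127.0336 115.0854 127.0336 140.2222
tree:
8.1565
14.2229 3.5028
23.8764 6.8526 0.9050
35.8246 13.0449 2.0609 0.0000
46.6489 23.8764 4.6932 0.0000 0.0000
56.4552 35.8246 10.6878 0.0000 0.0000 0.0000
65.3392 46.6489 23.8764 0.0000 0.0000 0.0000 0.0000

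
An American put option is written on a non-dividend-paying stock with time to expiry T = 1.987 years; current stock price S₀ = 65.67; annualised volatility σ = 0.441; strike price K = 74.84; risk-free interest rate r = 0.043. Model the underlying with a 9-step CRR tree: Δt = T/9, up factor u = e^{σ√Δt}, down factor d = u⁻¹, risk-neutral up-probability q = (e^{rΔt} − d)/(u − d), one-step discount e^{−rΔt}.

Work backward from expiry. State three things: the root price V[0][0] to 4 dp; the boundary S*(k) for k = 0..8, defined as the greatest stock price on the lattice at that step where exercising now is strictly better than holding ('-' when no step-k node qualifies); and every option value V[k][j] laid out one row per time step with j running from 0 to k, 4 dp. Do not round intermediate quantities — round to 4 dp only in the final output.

Δt=0.22078, u=1.23024, d=0.81285, q=0.47123, disc=e^(-rΔt)=0.99055
k=9 terminal: V=max(K-S,0) → 64.6671 59.4433 51.5371 39.5710 21.4604 0.0000 0.0000 0.0000 0.0000 0.0000
k=8: j=0 S=12.5152 intr=62.3248 cont=61.6177 V=62.3248[EX]; j=1 S=18.9417 intr=55.8983 cont=55.1912 V=55.8983[EX]; j=2 S=28.6683 intr=46.1717 cont=45.4646 V=46.1717[EX]; j=3 S=43.3895 intr=31.4505 cont=30.7434 V=31.4505[EX]; j=4 S=65.6700 intr=9.1700 cont=11.2403 V=11.2403[hold]; j=5 S=99.3916 intr=0.0000 cont=0.0000 V=0.0000[hold]; j=6 S=150.4292 intr=0.0000 cont=0.0000 V=0.0000[hold]; j=7 S=227.6748 intr=0.0000 cont=0.0000 V=0.0000[hold]; j=8 S=344.5859 intr=0.0000 cont=0.0000 V=0.0000[hold]  S*(8)=43.3895
k=7: j=0 S=15.3967 intr=59.4433 cont=58.7362 V=59.4433[EX]; j=1 S=23.3029 intr=51.5371 cont=50.8299 V=51.5371[EX]; j=2 S=35.2690 intr=39.5710 cont=38.8639 V=39.5710[EX]; j=3 S=53.3796 intr=21.4604 cont=21.7196 V=21.7196[hold]; j=4 S=80.7901 intr=0.0000 cont=5.8873 V=5.8873[hold]; j=5 S=122.2759 intr=0.0000 cont=0.0000 V=0.0000[hold]; j=6 S=185.0647 intr=0.0000 cont=0.0000 V=0.0000[hold]; j=7 S=280.0955 intr=0.0000 cont=0.0000 V=0.0000[hold]  S*(7)=35.2690
k=6: j=0 S=18.9417 intr=55.8983 cont=55.1912 V=55.8983[EX]; j=1 S=28.6683 intr=46.1717 cont=45.4646 V=46.1717[EX]; j=2 S=43.3895 intr=31.4505 cont=30.8644 V=31.4505[EX]; j=3 S=65.6700 intr=9.1700 cont=14.1242 V=14.1242[hold]; j=4 S=99.3916 intr=0.0000 cont=3.0836 V=3.0836[hold]; j=5 S=150.4292 intr=0.0000 cont=0.0000 V=0.0000[hold]; j=6 S=227.6748 intr=0.0000 cont=0.0000 V=0.0000[hold]  S*(6)=43.3895
k=5: j=0 S=23.3029 intr=51.5371 cont=50.8299 V=51.5371[EX]; j=1 S=35.2690 intr=39.5710 cont=38.8639 V=39.5710[EX]; j=2 S=53.3796 intr=21.4604 cont=23.0657 V=23.0657[hold]; j=3 S=80.7901 intr=0.0000 cont=8.8372 V=8.8372[hold]; j=4 S=122.2759 intr=0.0000 cont=1.6151 V=1.6151[hold]; j=5 S=185.0647 intr=0.0000 cont=0.0000 V=0.0000[hold]  S*(5)=35.2690
k=4: j=0 S=28.6683 intr=46.1717 cont=45.4646 V=46.1717[EX]; j=1 S=43.3895 intr=31.4505 cont=31.4928 V=31.4928[hold]; j=2 S=65.6700 intr=9.1700 cont=16.2062 V=16.2062[hold]; j=3 S=99.3916 intr=0.0000 cont=5.3825 V=5.3825[hold]; j=4 S=150.4292 intr=0.0000 cont=0.8459 V=0.8459[hold]  S*(4)=28.6683
k=3: j=0 S=35.2690 intr=39.5710 cont=38.8836 V=39.5710[EX]; j=1 S=53.3796 intr=21.4604 cont=24.0597 V=24.0597[hold]; j=2 S=80.7901 intr=0.0000 cont=11.0008 V=11.0008[hold]; j=3 S=122.2759 intr=0.0000 cont=3.2141 V=3.2141[hold]  S*(3)=35.2690
k=2: j=0 S=43.3895 intr=31.4505 cont=31.9567 V=31.9567[hold]; j=1 S=65.6700 intr=9.1700 cont=17.7367 V=17.7367[hold]; j=2 S=99.3916 intr=0.0000 cont=7.2622 V=7.2622[hold]  S*(2)=-
k=1: j=0 S=53.3796 intr=21.4604 cont=25.0171 V=25.0171[hold]; j=1 S=80.7901 intr=0.0000 cont=12.6798 V=12.6798[hold]  S*(1)=-
k=0: j=0 S=65.6700 intr=9.1700 cont=19.0219 V=19.0219[hold]  S*(0)=-

price = 19.0219
boundary = - - - 35.2690 28.6683 35.2690 43.3895 35.2690 43.3895
tree:
19.0219
25.0171 12.6798
31.9567 17.7367 7.2622
39.5710 24.0597 11.0008 3.2141
46.1717 31.4928 16.2062 5.3825 0.8459
51.5371 39.5710 23.0657 8.8372 1.6151 0.0000
55.8983 46.1717 31.4505 14.1242 3.0836 0.0000 0.0000
59.4433 51.5371 39.5710 21.7196 5.8873 0.0000 0.0000 0.0000
62.3248 55.8983 46.1717 31.4505 11.2403 0.0000 0.0000 0.0000 0.0000
64.6671 59.4433 51.5371 39.5710 21.4604 0.0000 0.0000 0.0000 0.0000 0.0000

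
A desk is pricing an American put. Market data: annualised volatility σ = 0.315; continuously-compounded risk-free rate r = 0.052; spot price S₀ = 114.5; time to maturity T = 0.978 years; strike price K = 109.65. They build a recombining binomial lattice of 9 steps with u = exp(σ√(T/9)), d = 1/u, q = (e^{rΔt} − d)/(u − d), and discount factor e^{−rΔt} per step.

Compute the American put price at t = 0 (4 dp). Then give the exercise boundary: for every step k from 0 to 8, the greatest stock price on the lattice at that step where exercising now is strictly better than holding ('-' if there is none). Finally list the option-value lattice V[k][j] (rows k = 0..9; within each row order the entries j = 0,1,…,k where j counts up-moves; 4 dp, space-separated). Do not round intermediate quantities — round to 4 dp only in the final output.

price = 9.7202
boundary = - - - - 75.5822 83.8525 75.5822 83.8525 93.0277
tree:
9.7202
13.9220 5.6500
19.3864 8.6433 2.7360
26.1530 12.8741 4.5322 0.9800
34.0678 18.5750 7.3483 1.7820 0.1932
41.5224 25.7975 11.5999 3.2019 0.3896 0.0000
48.2418 34.0678 17.6955 5.6671 0.7857 0.0000 0.0000
54.2984 41.5224 25.7975 9.8355 1.5844 0.0000 0.0000 0.0000
59.7577 48.2418 34.0678 16.6223 3.1950 0.0000 0.0000 0.0000 0.0000
64.6786 54.2984 41.5224 25.7975 6.4430 0.0000 0.0000 0.0000 0.0000 0.0000

Δt=0.10867, u=1.10942, d=0.90137, q=0.50130, disc=e^(-rΔt)=0.99437
k=9 terminal: V=max(K-S,0) → 64.6786 54.2984 41.5224 25.7975 6.4430 0.0000 0.0000 0.0000 0.0000 0.0000
k=8: j=0 S=49.8923 intr=59.7577 cont=59.1399 V=59.7577[EX]; j=1 S=61.4082 intr=48.2418 cont=47.6240 V=48.2418[EX]; j=2 S=75.5822 intr=34.0678 cont=33.4500 V=34.0678[EX]; j=3 S=93.0277 intr=16.6223 cont=16.0044 V=16.6223[EX]; j=4 S=114.5000 intr=0.0000 cont=3.1950 V=3.1950[hold]; j=5 S=140.9284 intr=0.0000 cont=0.0000 V=0.0000[hold]; j=6 S=173.4569 intr=0.0000 cont=0.0000 V=0.0000[hold]; j=7 S=213.4935 intr=0.0000 cont=0.0000 V=0.0000[hold]; j=8 S=262.7711 intr=0.0000 cont=0.0000 V=0.0000[hold]  S*(8)=93.0277
k=7: j=0 S=55.3516 intr=54.2984 cont=53.6806 V=54.2984[EX]; j=1 S=68.1276 intr=41.5224 cont=40.9046 V=41.5224[EX]; j=2 S=83.8525 intr=25.7975 cont=25.1797 V=25.7975[EX]; j=3 S=103.2070 intr=6.4430 cont=9.8355 V=9.8355[hold]; j=4 S=127.0287 intr=0.0000 cont=1.5844 V=1.5844[hold]; j=5 S=156.3490 intr=0.0000 cont=0.0000 V=0.0000[hold]; j=6 S=192.4368 intr=0.0000 cont=0.0000 V=0.0000[hold]; j=7 S=236.8542 intr=0.0000 cont=0.0000 V=0.0000[hold]  S*(7)=83.8525
k=6: j=0 S=61.4082 intr=48.2418 cont=47.6240 V=48.2418[EX]; j=1 S=75.5822 intr=34.0678 cont=33.4500 V=34.0678[EX]; j=2 S=93.0277 intr=16.6223 cont=17.6955 V=17.6955[hold]; j=3 S=114.5000 intr=0.0000 cont=5.6671 V=5.6671[hold]; j=4 S=140.9284 intr=0.0000 cont=0.7857 V=0.7857[hold]; j=5 S=173.4569 intr=0.0000 cont=0.0000 V=0.0000[hold]; j=6 S=213.4935 intr=0.0000 cont=0.0000 V=0.0000[hold]  S*(6)=75.5822
k=5: j=0 S=68.1276 intr=41.5224 cont=40.9046 V=41.5224[EX]; j=1 S=83.8525 intr=25.7975 cont=25.7146 V=25.7975[EX]; j=2 S=103.2070 intr=6.4430 cont=11.5999 V=11.5999[hold]; j=3 S=127.0287 intr=0.0000 cont=3.2019 V=3.2019[hold]; j=4 S=156.3490 intr=0.0000 cont=0.3896 V=0.3896[hold]; j=5 S=192.4368 intr=0.0000 cont=0.0000 V=0.0000[hold]  S*(5)=83.8525
k=4: j=0 S=75.5822 intr=34.0678 cont=33.4500 V=34.0678[EX]; j=1 S=93.0277 intr=16.6223 cont=18.5750 V=18.5750[hold]; j=2 S=114.5000 intr=0.0000 cont=7.3483 V=7.3483[hold]; j=3 S=140.9284 intr=0.0000 cont=1.7820 V=1.7820[hold]; j=4 S=173.4569 intr=0.0000 cont=0.1932 V=0.1932[hold]  S*(4)=75.5822
k=3: j=0 S=83.8525 intr=25.7975 cont=26.1530 V=26.1530[hold]; j=1 S=103.2070 intr=6.4430 cont=12.8741 V=12.8741[hold]; j=2 S=127.0287 intr=0.0000 cont=4.5322 V=4.5322[hold]; j=3 S=156.3490 intr=0.0000 cont=0.9800 V=0.9800[hold]  S*(3)=-
k=2: j=0 S=93.0277 intr=16.6223 cont=19.3864 V=19.3864[hold]; j=1 S=114.5000 intr=0.0000 cont=8.6433 V=8.6433[hold]; j=2 S=140.9284 intr=0.0000 cont=2.7360 V=2.7360[hold]  S*(2)=-
k=1: j=0 S=103.2070 intr=6.4430 cont=13.9220 V=13.9220[hold]; j=1 S=127.0287 intr=0.0000 cont=5.6500 V=5.6500[hold]  S*(1)=-
k=0: j=0 S=114.5000 intr=0.0000 cont=9.7202 V=9.7202[hold]  S*(0)=-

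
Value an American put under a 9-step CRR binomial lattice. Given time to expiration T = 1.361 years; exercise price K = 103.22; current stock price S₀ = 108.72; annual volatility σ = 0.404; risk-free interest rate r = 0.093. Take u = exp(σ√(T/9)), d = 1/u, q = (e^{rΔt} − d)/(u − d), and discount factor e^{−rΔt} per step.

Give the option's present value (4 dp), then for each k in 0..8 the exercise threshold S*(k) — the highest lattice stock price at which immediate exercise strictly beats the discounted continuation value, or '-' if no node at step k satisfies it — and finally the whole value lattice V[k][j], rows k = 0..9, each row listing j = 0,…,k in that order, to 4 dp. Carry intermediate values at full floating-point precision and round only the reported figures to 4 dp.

price = 12.6161
boundary = - - - 67.8610 57.9950 67.8610 57.9950 67.8610 79.4054
tree:
12.6161
18.3031 7.4106
25.8316 11.4567 3.6631
35.3590 17.2424 6.1223 1.3619
45.2250 25.1464 9.9992 2.5041 0.2835
53.6566 35.3590 15.8681 4.5426 0.5816 0.0000
60.8624 45.2250 24.2708 8.0991 1.1933 0.0000 0.0000
67.0206 53.6566 35.3590 14.1121 2.4484 0.0000 0.0000 0.0000
72.2835 60.8624 45.2250 23.8146 5.0233 0.0000 0.0000 0.0000 0.0000
76.7812 67.0206 53.6566 35.3590 10.3063 0.0000 0.0000 0.0000 0.0000 0.0000

Δt=0.15122, u=1.17012, d=0.85461, q=0.50569, disc=e^(-rΔt)=0.98603
k=9 terminal: V=max(K-S,0) → 76.7812 67.0206 53.6566 35.3590 10.3063 0.0000 0.0000 0.0000 0.0000 0.0000
k=8: j=0 S=30.9365 intr=72.2835 cont=70.8420 V=72.2835[EX]; j=1 S=42.3576 intr=60.8624 cont=59.4209 V=60.8624[EX]; j=2 S=57.9950 intr=45.2250 cont=43.7835 V=45.2250[EX]; j=3 S=79.4054 intr=23.8146 cont=22.3731 V=23.8146[EX]; j=4 S=108.7200 intr=0.0000 cont=5.0233 V=5.0233[hold]; j=5 S=148.8569 intr=0.0000 cont=0.0000 V=0.0000[hold]; j=6 S=203.8113 intr=0.0000 cont=0.0000 V=0.0000[hold]; j=7 S=279.0536 intr=0.0000 cont=0.0000 V=0.0000[hold]; j=8 S=382.0736 intr=0.0000 cont=0.0000 V=0.0000[hold]  S*(8)=79.4054
k=7: j=0 S=36.1994 intr=67.0206 cont=65.5791 V=67.0206[EX]; j=1 S=49.5634 intr=53.6566 cont=52.2151 V=53.6566[EX]; j=2 S=67.8610 intr=35.3590 cont=33.9175 V=35.3590[EX]; j=3 S=92.9137 intr=10.3063 cont=14.1121 V=14.1121[hold]; j=4 S=127.2152 intr=0.0000 cont=2.4484 V=2.4484[hold]; j=5 S=174.1801 intr=0.0000 cont=0.0000 V=0.0000[hold]; j=6 S=238.4833 intr=0.0000 cont=0.0000 V=0.0000[hold]; j=7 S=326.5257 intr=0.0000 cont=0.0000 V=0.0000[hold]  S*(7)=67.8610
k=6: j=0 S=42.3576 intr=60.8624 cont=59.4209 V=60.8624[EX]; j=1 S=57.9950 intr=45.2250 cont=43.7835 V=45.2250[EX]; j=2 S=79.4054 intr=23.8146 cont=24.2708 V=24.2708[hold]; j=3 S=108.7200 intr=0.0000 cont=8.0991 V=8.0991[hold]; j=4 S=148.8569 intr=0.0000 cont=1.1933 V=1.1933[hold]; j=5 S=203.8113 intr=0.0000 cont=0.0000 V=0.0000[hold]; j=6 S=279.0536 intr=0.0000 cont=0.0000 V=0.0000[hold]  S*(6)=57.9950
k=5: j=0 S=49.5634 intr=53.6566 cont=52.2151 V=53.6566[EX]; j=1 S=67.8610 intr=35.3590 cont=34.1450 V=35.3590[EX]; j=2 S=92.9137 intr=10.3063 cont=15.8681 V=15.8681[hold]; j=3 S=127.2152 intr=0.0000 cont=4.5426 V=4.5426[hold]; j=4 S=174.1801 intr=0.0000 cont=0.5816 V=0.5816[hold]; j=5 S=238.4833 intr=0.0000 cont=0.0000 V=0.0000[hold]  S*(5)=67.8610
k=4: j=0 S=57.9950 intr=45.2250 cont=43.7835 V=45.2250[EX]; j=1 S=79.4054 intr=23.8146 cont=25.1464 V=25.1464[hold]; j=2 S=108.7200 intr=0.0000 cont=9.9992 V=9.9992[hold]; j=3 S=148.8569 intr=0.0000 cont=2.5041 V=2.5041[hold]; j=4 S=203.8113 intr=0.0000 cont=0.2835 V=0.2835[hold]  S*(4)=57.9950
k=3: j=0 S=67.8610 intr=35.3590 cont=34.5816 V=35.3590[EX]; j=1 S=92.9137 intr=10.3063 cont=17.2424 V=17.2424[hold]; j=2 S=127.2152 intr=0.0000 cont=6.1223 V=6.1223[hold]; j=3 S=174.1801 intr=0.0000 cont=1.3619 V=1.3619[hold]  S*(3)=67.8610
k=2: j=0 S=79.4054 intr=23.8146 cont=25.8316 V=25.8316[hold]; j=1 S=108.7200 intr=0.0000 cont=11.4567 V=11.4567[hold]; j=2 S=148.8569 intr=0.0000 cont=3.6631 V=3.6631[hold]  S*(2)=-
k=1: j=0 S=92.9137 intr=10.3063 cont=18.3031 V=18.3031[hold]; j=1 S=127.2152 intr=0.0000 cont=7.4106 V=7.4106[hold]  S*(1)=-
k=0: j=0 S=108.7200 intr=0.0000 cont=12.6161 V=12.6161[hold]  S*(0)=-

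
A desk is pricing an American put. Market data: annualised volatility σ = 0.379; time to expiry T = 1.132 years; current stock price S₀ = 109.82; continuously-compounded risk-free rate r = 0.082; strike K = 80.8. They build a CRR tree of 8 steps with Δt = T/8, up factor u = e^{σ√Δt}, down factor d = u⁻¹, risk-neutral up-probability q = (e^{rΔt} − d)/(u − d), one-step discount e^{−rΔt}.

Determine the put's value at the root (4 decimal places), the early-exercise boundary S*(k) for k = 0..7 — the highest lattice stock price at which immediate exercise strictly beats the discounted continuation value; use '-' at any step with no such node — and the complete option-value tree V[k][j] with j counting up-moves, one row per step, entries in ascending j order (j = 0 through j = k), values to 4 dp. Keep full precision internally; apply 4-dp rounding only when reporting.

price = 3.0245
boundary = - - - - - 53.8397 62.0895 71.6034
tree:
3.0245
4.9933 1.1662
8.0432 2.1217 0.2574
12.5648 3.8008 0.5262 0.0000
18.8773 6.6727 1.0759 0.0000 0.0000
26.9603 11.3971 2.1998 0.0000 0.0000 0.0000
34.1140 18.7105 4.4979 0.0000 0.0000 0.0000 0.0000
40.3172 26.9603 9.1966 0.0000 0.0000 0.0000 0.0000 0.0000
45.6961 34.1140 18.7105 0.0000 0.0000 0.0000 0.0000 0.0000 0.0000

Δt=0.14150, u=1.15323, d=0.86713, q=0.50521, disc=e^(-rΔt)=0.98846
k=8 terminal: V=max(K-S,0) → 45.6961 34.1140 18.7105 0.0000 0.0000 0.0000 0.0000 0.0000 0.0000
k=7: j=0 S=40.4828 intr=40.3172 cont=39.3851 V=40.3172[EX]; j=1 S=53.8397 intr=26.9603 cont=26.0282 V=26.9603[EX]; j=2 S=71.6034 intr=9.1966 cont=9.1510 V=9.1966[EX]; j=3 S=95.2282 intr=0.0000 cont=0.0000 V=0.0000[hold]; j=4 S=126.6477 intr=0.0000 cont=0.0000 V=0.0000[hold]; j=5 S=168.4337 intr=0.0000 cont=0.0000 V=0.0000[hold]; j=6 S=224.0065 intr=0.0000 cont=0.0000 V=0.0000[hold]; j=7 S=297.9149 intr=0.0000 cont=0.0000 V=0.0000[hold]  S*(7)=71.6034
k=6: j=0 S=46.6860 intr=34.1140 cont=33.1819 V=34.1140[EX]; j=1 S=62.0895 intr=18.7105 cont=17.7784 V=18.7105[EX]; j=2 S=82.5752 intr=0.0000 cont=4.4979 V=4.4979[hold]; j=3 S=109.8200 intr=0.0000 cont=0.0000 V=0.0000[hold]; j=4 S=146.0539 intr=0.0000 cont=0.0000 V=0.0000[hold]; j=5 S=194.2427 intr=0.0000 cont=0.0000 V=0.0000[hold]; j=6 S=258.3310 intr=0.0000 cont=0.0000 V=0.0000[hold]  S*(6)=62.0895
k=5: j=0 S=53.8397 intr=26.9603 cont=26.0282 V=26.9603[EX]; j=1 S=71.6034 intr=9.1966 cont=11.3971 V=11.3971[hold]; j=2 S=95.2282 intr=0.0000 cont=2.1998 V=2.1998[hold]; j=3 S=126.6477 intr=0.0000 cont=0.0000 V=0.0000[hold]; j=4 S=168.4337 intr=0.0000 cont=0.0000 V=0.0000[hold]; j=5 S=224.0065 intr=0.0000 cont=0.0000 V=0.0000[hold]  S*(5)=53.8397
k=4: j=0 S=62.0895 intr=18.7105 cont=18.8773 V=18.8773[hold]; j=1 S=82.5752 intr=0.0000 cont=6.6727 V=6.6727[hold]; j=2 S=109.8200 intr=0.0000 cont=1.0759 V=1.0759[hold]; j=3 S=146.0539 intr=0.0000 cont=0.0000 V=0.0000[hold]; j=4 S=194.2427 intr=0.0000 cont=0.0000 V=0.0000[hold]  S*(4)=-
k=3: j=0 S=71.6034 intr=9.1966 cont=12.5648 V=12.5648[hold]; j=1 S=95.2282 intr=0.0000 cont=3.8008 V=3.8008[hold]; j=2 S=126.6477 intr=0.0000 cont=0.5262 V=0.5262[hold]; j=3 S=168.4337 intr=0.0000 cont=0.0000 V=0.0000[hold]  S*(3)=-
k=2: j=0 S=82.5752 intr=0.0000 cont=8.0432 V=8.0432[hold]; j=1 S=109.8200 intr=0.0000 cont=2.1217 V=2.1217[hold]; j=2 S=146.0539 intr=0.0000 cont=0.2574 V=0.2574[hold]  S*(2)=-
k=1: j=0 S=95.2282 intr=0.0000 cont=4.9933 V=4.9933[hold]; j=1 S=126.6477 intr=0.0000 cont=1.1662 V=1.1662[hold]  S*(1)=-
k=0: j=0 S=109.8200 intr=0.0000 cont=3.0245 V=3.0245[hold]  S*(0)=-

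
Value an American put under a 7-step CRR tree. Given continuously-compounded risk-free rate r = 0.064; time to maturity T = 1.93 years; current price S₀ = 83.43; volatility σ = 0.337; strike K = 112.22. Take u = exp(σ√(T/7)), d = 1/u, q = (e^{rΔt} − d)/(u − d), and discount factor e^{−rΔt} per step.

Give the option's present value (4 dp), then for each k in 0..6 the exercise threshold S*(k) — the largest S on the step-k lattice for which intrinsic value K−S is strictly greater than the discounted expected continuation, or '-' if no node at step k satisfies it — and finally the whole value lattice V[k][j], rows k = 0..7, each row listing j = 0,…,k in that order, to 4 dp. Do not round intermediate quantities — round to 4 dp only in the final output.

Δt=0.27571, u=1.19358, d=0.83782, q=0.50592, disc=e^(-rΔt)=0.98251
k=7 terminal: V=max(K-S,0) → 88.0447 77.7793 63.1549 42.3208 12.6400 0.0000 0.0000 0.0000
k=6: j=0 S=28.8551 intr=83.3649 cont=81.4021 V=83.3649[EX]; j=1 S=41.1076 intr=71.1124 cont=69.1496 V=71.1124[EX]; j=2 S=58.5629 intr=53.6571 cont=51.6943 V=53.6571[EX]; j=3 S=83.4300 intr=28.7900 cont=26.8272 V=28.7900[EX]; j=4 S=118.8563 intr=0.0000 cont=6.1360 V=6.1360[hold]; j=5 S=169.3254 intr=0.0000 cont=0.0000 V=0.0000[hold]; j=6 S=241.2249 intr=0.0000 cont=0.0000 V=0.0000[hold]  S*(6)=83.4300
k=5: j=0 S=34.4407 intr=77.7793 cont=75.8164 V=77.7793[EX]; j=1 S=49.0651 intr=63.1549 cont=61.1921 V=63.1549[EX]; j=2 S=69.8992 intr=42.3208 cont=40.3580 V=42.3208[EX]; j=3 S=99.5800 intr=12.6400 cont=17.0258 V=17.0258[hold]; j=4 S=141.8640 intr=0.0000 cont=2.9786 V=2.9786[hold]; j=5 S=202.1027 intr=0.0000 cont=0.0000 V=0.0000[hold]  S*(5)=69.8992
k=4: j=0 S=41.1076 intr=71.1124 cont=69.1496 V=71.1124[EX]; j=1 S=58.5629 intr=53.6571 cont=51.6943 V=53.6571[EX]; j=2 S=83.4300 intr=28.7900 cont=29.0072 V=29.0072[hold]; j=3 S=118.8563 intr=0.0000 cont=9.7456 V=9.7456[hold]; j=4 S=169.3254 intr=0.0000 cont=1.4460 V=1.4460[hold]  S*(4)=58.5629
k=3: j=0 S=49.0651 intr=63.1549 cont=61.1921 V=63.1549[EX]; j=1 S=69.8992 intr=42.3208 cont=40.4659 V=42.3208[EX]; j=2 S=99.5800 intr=12.6400 cont=18.9255 V=18.9255[hold]; j=3 S=141.8640 intr=0.0000 cont=5.4497 V=5.4497[hold]  S*(3)=69.8992
k=2: j=0 S=58.5629 intr=53.6571 cont=51.6943 V=53.6571[EX]; j=1 S=83.4300 intr=28.7900 cont=29.9515 V=29.9515[hold]; j=2 S=118.8563 intr=0.0000 cont=11.8961 V=11.8961[hold]  S*(2)=58.5629
k=1: j=0 S=69.8992 intr=42.3208 cont=40.9353 V=42.3208[EX]; j=1 S=99.5800 intr=12.6400 cont=20.4529 V=20.4529[hold]  S*(1)=69.8992
k=0: j=0 S=83.4300 intr=28.7900 cont=30.7107 V=30.7107[hold]  S*(0)=-

price = 30.7107
boundary = - 69.8992 58.5629 69.8992 58.5629 69.8992 83.4300
tree:
30.7107
42.3208 20.4529
53.6571 29.9515 11.8961
63.1549 42.3208 18.9255 5.4497
71.1124 53.6571 29.0072 9.7456 1.4460
77.7793 63.1549 42.3208 17.0258 2.9786 0.0000
83.3649 71.1124 53.6571 28.7900 6.1360 0.0000 0.0000
88.0447 77.7793 63.1549 42.3208 12.6400 0.0000 0.0000 0.0000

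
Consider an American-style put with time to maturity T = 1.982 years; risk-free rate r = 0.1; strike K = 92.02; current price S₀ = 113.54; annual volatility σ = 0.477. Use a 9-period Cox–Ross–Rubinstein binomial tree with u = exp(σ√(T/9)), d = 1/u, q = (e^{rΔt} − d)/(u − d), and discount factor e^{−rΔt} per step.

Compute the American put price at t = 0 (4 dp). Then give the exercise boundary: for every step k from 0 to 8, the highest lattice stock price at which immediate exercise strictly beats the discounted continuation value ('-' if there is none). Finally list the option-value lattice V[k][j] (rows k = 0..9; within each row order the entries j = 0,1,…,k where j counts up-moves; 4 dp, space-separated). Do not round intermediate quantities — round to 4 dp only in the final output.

params: Δt=0.22022 u=1.25088 d=0.79944 q=0.49359 e^(-rΔt)=0.97822
t_9 payoffs: 76.8769 68.3257 54.9456 34.0099 1.2518 0.0000 0.0000 0.0000 0.0000 0.0000
t_8: node(8,0) S=18.9421 payoff=73.0779 vs cont=71.0735 → 73.0779 [stop]  node(8,1) S=29.6387 payoff=62.3813 vs cont=60.3770 → 62.3813 [stop]  node(8,2) S=46.3755 payoff=45.6445 vs cont=43.6401 → 45.6445 [stop]  node(8,3) S=72.5636 payoff=19.4564 vs cont=17.4521 → 19.4564 [stop]  node(8,4) S=113.5400 payoff=0.0000 vs cont=0.6201 → 0.6201 [wait]  node(8,5) S=177.6556 payoff=0.0000 vs cont=0.0000 → 0.0000 [wait]  node(8,6) S=277.9770 payoff=0.0000 vs cont=0.0000 → 0.0000 [wait]  node(8,7) S=434.9495 payoff=0.0000 vs cont=0.0000 → 0.0000 [wait]  node(8,8) S=680.5638 payoff=0.0000 vs cont=0.0000 → 0.0000 [wait]  ⇒ S*(8)=72.5636
t_7: node(7,0) S=23.6943 payoff=68.3257 vs cont=66.3214 → 68.3257 [stop]  node(7,1) S=37.0744 payoff=54.9456 vs cont=52.9413 → 54.9456 [stop]  node(7,2) S=58.0101 payoff=34.0099 vs cont=32.0055 → 34.0099 [stop]  node(7,3) S=90.7682 payoff=1.2518 vs cont=9.9376 → 9.9376 [wait]  node(7,4) S=142.0247 payoff=0.0000 vs cont=0.3072 → 0.3072 [wait]  node(7,5) S=222.2255 payoff=0.0000 vs cont=0.0000 → 0.0000 [wait]  node(7,6) S=347.7154 payoff=0.0000 vs cont=0.0000 → 0.0000 [wait]  node(7,7) S=544.0688 payoff=0.0000 vs cont=0.0000 → 0.0000 [wait]  ⇒ S*(7)=58.0101
t_6: node(6,0) S=29.6387 payoff=62.3813 vs cont=60.3770 → 62.3813 [stop]  node(6,1) S=46.3755 payoff=45.6445 vs cont=43.6401 → 45.6445 [stop]  node(6,2) S=72.5636 payoff=19.4564 vs cont=21.6460 → 21.6460 [wait]  node(6,3) S=113.5400 payoff=0.0000 vs cont=5.0712 → 5.0712 [wait]  node(6,4) S=177.6556 payoff=0.0000 vs cont=0.1522 → 0.1522 [wait]  node(6,5) S=277.9770 payoff=0.0000 vs cont=0.0000 → 0.0000 [wait]  node(6,6) S=434.9495 payoff=0.0000 vs cont=0.0000 → 0.0000 [wait]  ⇒ S*(6)=46.3755
t_5: node(5,0) S=37.0744 payoff=54.9456 vs cont=52.9413 → 54.9456 [stop]  node(5,1) S=58.0101 payoff=34.0099 vs cont=33.0627 → 34.0099 [stop]  node(5,2) S=90.7682 payoff=1.2518 vs cont=13.1715 → 13.1715 [wait]  node(5,3) S=142.0247 payoff=0.0000 vs cont=2.5856 → 2.5856 [wait]  node(5,4) S=222.2255 payoff=0.0000 vs cont=0.0754 → 0.0754 [wait]  node(5,5) S=347.7154 payoff=0.0000 vs cont=0.0000 → 0.0000 [wait]  ⇒ S*(5)=58.0101
t_4: node(4,0) S=46.3755 payoff=45.6445 vs cont=43.6401 → 45.6445 [stop]  node(4,1) S=72.5636 payoff=19.4564 vs cont=23.2074 → 23.2074 [wait]  node(4,2) S=113.5400 payoff=0.0000 vs cont=7.7733 → 7.7733 [wait]  node(4,3) S=177.6556 payoff=0.0000 vs cont=1.3172 → 1.3172 [wait]  node(4,4) S=277.9770 payoff=0.0000 vs cont=0.0373 → 0.0373 [wait]  ⇒ S*(4)=46.3755
t_3: node(3,0) S=58.0101 payoff=34.0099 vs cont=33.8167 → 34.0099 [stop]  node(3,1) S=90.7682 payoff=1.2518 vs cont=15.2496 → 15.2496 [wait]  node(3,2) S=142.0247 payoff=0.0000 vs cont=4.4867 → 4.4867 [wait]  node(3,3) S=222.2255 payoff=0.0000 vs cont=0.6706 → 0.6706 [wait]  ⇒ S*(3)=58.0101
t_2: node(2,0) S=72.5636 payoff=19.4564 vs cont=24.2108 → 24.2108 [wait]  node(2,1) S=113.5400 payoff=0.0000 vs cont=9.7207 → 9.7207 [wait]  node(2,2) S=177.6556 payoff=0.0000 vs cont=2.5464 → 2.5464 [wait]  ⇒ S*(2)=-
t_1: node(1,0) S=90.7682 payoff=1.2518 vs cont=16.6870 → 16.6870 [wait]  node(1,1) S=142.0247 payoff=0.0000 vs cont=6.0449 → 6.0449 [wait]  ⇒ S*(1)=-
t_0: node(0,0) S=113.5400 payoff=0.0000 vs cont=11.1851 → 11.1851 [wait]  ⇒ S*(0)=-

price = 11.1851
boundary = - - - 58.0101 46.3755 58.0101 46.3755 58.0101 72.5636
tree:
11.1851
16.6870 6.0449
24.2108 9.7207 2.5464
34.0099 15.2496 4.4867 0.6706
45.6445 23.2074 7.7733 1.3172 0.0373
54.9456 34.0099 13.1715 2.5856 0.0754 0.0000
62.3813 45.6445 21.6460 5.0712 0.1522 0.0000 0.0000
68.3257 54.9456 34.0099 9.9376 0.3072 0.0000 0.0000 0.0000
73.0779 62.3813 45.6445 19.4564 0.6201 0.0000 0.0000 0.0000 0.0000
76.8769 68.3257 54.9456 34.0099 1.2518 0.0000 0.0000 0.0000 0.0000 0.0000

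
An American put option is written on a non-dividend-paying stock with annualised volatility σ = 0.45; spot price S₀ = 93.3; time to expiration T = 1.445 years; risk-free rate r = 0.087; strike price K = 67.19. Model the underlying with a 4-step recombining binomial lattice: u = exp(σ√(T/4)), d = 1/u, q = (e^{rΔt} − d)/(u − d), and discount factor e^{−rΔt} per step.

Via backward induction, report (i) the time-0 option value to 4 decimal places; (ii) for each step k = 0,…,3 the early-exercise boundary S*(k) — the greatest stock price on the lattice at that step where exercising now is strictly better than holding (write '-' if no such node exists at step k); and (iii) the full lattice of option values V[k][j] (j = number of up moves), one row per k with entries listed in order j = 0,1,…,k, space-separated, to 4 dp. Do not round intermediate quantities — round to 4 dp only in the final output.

price = 5.2913
boundary = - - - 41.4470
tree:
5.2913
9.2400 1.5436
15.7159 3.1301 0.0000
25.7430 6.3471 0.0000 0.0000
35.5650 12.8705 0.0000 0.0000 0.0000

Δt=0.36125  u=1.31058  d=0.76302  q=0.49110  discount=0.96906
step 4 (expiry): payoffs max(K−S,0) = 35.5650 12.8705 0.0000 0.0000 0.0000
step 3: (k=3,j=0): S=41.4470, (K−S)⁺=25.7430, hold=23.6642 ⇒ V=25.7430 exercise | (k=3,j=1): S=71.1900, (K−S)⁺=0.0000, hold=6.3471 ⇒ V=6.3471 continue | (k=3,j=2): S=122.2769, (K−S)⁺=0.0000, hold=0.0000 ⇒ V=0.0000 continue | (k=3,j=3): S=210.0247, (K−S)⁺=0.0000, hold=0.0000 ⇒ V=0.0000 continue  boundary S*=41.4470
step 2: (k=2,j=0): S=54.3195, (K−S)⁺=12.8705, hold=15.7159 ⇒ V=15.7159 continue | (k=2,j=1): S=93.3000, (K−S)⁺=0.0000, hold=3.1301 ⇒ V=3.1301 continue | (k=2,j=2): S=160.2535, (K−S)⁺=0.0000, hold=0.0000 ⇒ V=0.0000 continue  boundary S*=-
step 1: (k=1,j=0): S=71.1900, (K−S)⁺=0.0000, hold=9.2400 ⇒ V=9.2400 continue | (k=1,j=1): S=122.2769, (K−S)⁺=0.0000, hold=1.5436 ⇒ V=1.5436 continue  boundary S*=-
step 0: (k=0,j=0): S=93.3000, (K−S)⁺=0.0000, hold=5.2913 ⇒ V=5.2913 continue  boundary S*=-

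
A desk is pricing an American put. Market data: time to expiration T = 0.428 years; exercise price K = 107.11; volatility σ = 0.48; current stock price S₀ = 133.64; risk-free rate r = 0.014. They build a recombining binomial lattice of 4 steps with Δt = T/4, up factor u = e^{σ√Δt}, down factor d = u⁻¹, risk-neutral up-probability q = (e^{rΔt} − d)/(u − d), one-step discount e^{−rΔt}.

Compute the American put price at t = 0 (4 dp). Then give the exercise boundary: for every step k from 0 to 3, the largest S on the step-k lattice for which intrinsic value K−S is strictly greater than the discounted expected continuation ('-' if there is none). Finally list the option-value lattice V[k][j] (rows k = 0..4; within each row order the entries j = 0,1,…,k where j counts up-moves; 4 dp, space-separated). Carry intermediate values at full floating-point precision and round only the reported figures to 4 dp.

price = 5.6069
boundary = - - - 83.4388
tree:
5.6069
9.2517 1.4413
14.9845 2.7011 0.0000
23.6712 5.0618 0.0000 0.0000
35.7954 9.4858 0.0000 0.0000 0.0000

Δt=0.10700, u=1.17001, d=0.85469, q=0.46558, disc=e^(-rΔt)=0.99850
k=4 terminal: V=max(K-S,0) → 35.7954 9.4858 0.0000 0.0000 0.0000
k=3: j=0 S=83.4388 intr=23.6712 cont=23.5109 V=23.6712[EX]; j=1 S=114.2213 intr=0.0000 cont=5.0618 V=5.0618[hold]; j=2 S=156.3601 intr=0.0000 cont=0.0000 V=0.0000[hold]; j=3 S=214.0449 intr=0.0000 cont=0.0000 V=0.0000[hold]  S*(3)=83.4388
k=2: j=0 S=97.6242 intr=9.4858 cont=14.9845 V=14.9845[hold]; j=1 S=133.6400 intr=0.0000 cont=2.7011 V=2.7011[hold]; j=2 S=182.9429 intr=0.0000 cont=0.0000 V=0.0000[hold]  S*(2)=-
k=1: j=0 S=114.2213 intr=0.0000 cont=9.2517 V=9.2517[hold]; j=1 S=156.3601 intr=0.0000 cont=1.4413 V=1.4413[hold]  S*(1)=-
k=0: j=0 S=133.6400 intr=0.0000 cont=5.6069 V=5.6069[hold]  S*(0)=-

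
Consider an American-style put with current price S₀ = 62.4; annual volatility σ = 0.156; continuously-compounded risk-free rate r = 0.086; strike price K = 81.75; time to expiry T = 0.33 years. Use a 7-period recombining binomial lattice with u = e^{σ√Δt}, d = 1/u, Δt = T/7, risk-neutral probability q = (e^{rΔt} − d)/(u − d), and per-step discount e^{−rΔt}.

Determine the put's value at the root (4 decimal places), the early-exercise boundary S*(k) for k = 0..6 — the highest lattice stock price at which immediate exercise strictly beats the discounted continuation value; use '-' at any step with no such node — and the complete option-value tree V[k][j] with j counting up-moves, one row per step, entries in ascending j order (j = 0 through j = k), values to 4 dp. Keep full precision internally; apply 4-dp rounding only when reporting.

Δt=0.04714  u=1.03445  d=0.96670  q=0.55149  discount=0.99595
step 7 (expiry): payoffs max(K−S,0) = 32.5218 29.0714 25.3792 21.4282 17.2002 12.6759 7.8345 2.6538
step 6: (k=6,j=0): S=50.9241, (K−S)⁺=30.8259, hold=30.4951 ⇒ V=30.8259 exercise | (k=6,j=1): S=54.4934, (K−S)⁺=27.2566, hold=26.9258 ⇒ V=27.2566 exercise | (k=6,j=2): S=58.3129, (K−S)⁺=23.4371, hold=23.1064 ⇒ V=23.4371 exercise | (k=6,j=3): S=62.4000, (K−S)⁺=19.3500, hold=19.0192 ⇒ V=19.3500 exercise | (k=6,j=4): S=66.7736, (K−S)⁺=14.9764, hold=14.6456 ⇒ V=14.9764 exercise | (k=6,j=5): S=71.4538, (K−S)⁺=10.2962, hold=9.9655 ⇒ V=10.2962 exercise | (k=6,j=6): S=76.4620, (K−S)⁺=5.2880, hold=4.9573 ⇒ V=5.2880 exercise  boundary S*=76.4620
step 5: (k=5,j=0): S=52.6786, (K−S)⁺=29.0714, hold=28.7407 ⇒ V=29.0714 exercise | (k=5,j=1): S=56.3708, (K−S)⁺=25.3792, hold=25.0484 ⇒ V=25.3792 exercise | (k=5,j=2): S=60.3218, (K−S)⁺=21.4282, hold=21.0974 ⇒ V=21.4282 exercise | (k=5,j=3): S=64.5498, (K−S)⁺=17.2002, hold=16.8695 ⇒ V=17.2002 exercise | (k=5,j=4): S=69.0741, (K−S)⁺=12.6759, hold=12.3452 ⇒ V=12.6759 exercise | (k=5,j=5): S=73.9155, (K−S)⁺=7.8345, hold=7.5038 ⇒ V=7.8345 exercise  boundary S*=73.9155
step 4: (k=4,j=0): S=54.4934, (K−S)⁺=27.2566, hold=26.9258 ⇒ V=27.2566 exercise | (k=4,j=1): S=58.3129, (K−S)⁺=23.4371, hold=23.1064 ⇒ V=23.4371 exercise | (k=4,j=2): S=62.4000, (K−S)⁺=19.3500, hold=19.0192 ⇒ V=19.3500 exercise | (k=4,j=3): S=66.7736, (K−S)⁺=14.9764, hold=14.6456 ⇒ V=14.9764 exercise | (k=4,j=4): S=71.4538, (K−S)⁺=10.2962, hold=9.9655 ⇒ V=10.2962 exercise  boundary S*=71.4538
step 3: (k=3,j=0): S=56.3708, (K−S)⁺=25.3792, hold=25.0484 ⇒ V=25.3792 exercise | (k=3,j=1): S=60.3218, (K−S)⁺=21.4282, hold=21.0974 ⇒ V=21.4282 exercise | (k=3,j=2): S=64.5498, (K−S)⁺=17.2002, hold=16.8695 ⇒ V=17.2002 exercise | (k=3,j=3): S=69.0741, (K−S)⁺=12.6759, hold=12.3452 ⇒ V=12.6759 exercise  boundary S*=69.0741
step 2: (k=2,j=0): S=58.3129, (K−S)⁺=23.4371, hold=23.1064 ⇒ V=23.4371 exercise | (k=2,j=1): S=62.4000, (K−S)⁺=19.3500, hold=19.0192 ⇒ V=19.3500 exercise | (k=2,j=2): S=66.7736, (K−S)⁺=14.9764, hold=14.6456 ⇒ V=14.9764 exercise  boundary S*=66.7736
step 1: (k=1,j=0): S=60.3218, (K−S)⁺=21.4282, hold=21.0974 ⇒ V=21.4282 exercise | (k=1,j=1): S=64.5498, (K−S)⁺=17.2002, hold=16.8695 ⇒ V=17.2002 exercise  boundary S*=64.5498
step 0: (k=0,j=0): S=62.4000, (K−S)⁺=19.3500, hold=19.0192 ⇒ V=19.3500 exercise  boundary S*=62.4000

price = 19.3500
boundary = 62.4000 64.5498 66.7736 69.0741 71.4538 73.9155 76.4620
tree:
19.3500
21.4282 17.2002
23.4371 19.3500 14.9764
25.3792 21.4282 17.2002 12.6759
27.2566 23.4371 19.3500 14.9764 10.2962
29.0714 25.3792 21.4282 17.2002 12.6759 7.8345
30.8259 27.2566 23.4371 19.3500 14.9764 10.2962 5.2880
32.5218 29.0714 25.3792 21.4282 17.2002 12.6759 7.8345 2.6538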